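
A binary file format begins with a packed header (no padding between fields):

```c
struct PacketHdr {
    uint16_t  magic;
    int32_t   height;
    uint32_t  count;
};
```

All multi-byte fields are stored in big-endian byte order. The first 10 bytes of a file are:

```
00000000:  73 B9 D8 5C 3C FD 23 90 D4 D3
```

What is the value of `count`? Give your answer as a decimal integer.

596694227

`count` follows `magic` (2 B), `height` (4 B), so it starts at offset 2 + 4 = 6 and occupies 4 bytes.
Bytes at offsets 6..9: 23 90 D4 D3.
Big-endian stores the most-significant byte at the lowest address.
The bytes are already most-significant first: 0x2390D4D3.
0x2390D4D3 = 596694227.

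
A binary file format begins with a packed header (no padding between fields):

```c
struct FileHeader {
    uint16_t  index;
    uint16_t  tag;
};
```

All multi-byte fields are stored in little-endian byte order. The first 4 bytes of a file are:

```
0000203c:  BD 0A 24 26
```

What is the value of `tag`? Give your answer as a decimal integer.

9764

`tag` follows `index` (2 bytes), so it starts at byte offset 2 and occupies 2 bytes.
Bytes at offsets 2..3: 24 26.
Little-endian: lowest address holds the least-significant byte.
Reassemble most-significant byte first: 26 24 → 0x2624.
0x2624 = 9764.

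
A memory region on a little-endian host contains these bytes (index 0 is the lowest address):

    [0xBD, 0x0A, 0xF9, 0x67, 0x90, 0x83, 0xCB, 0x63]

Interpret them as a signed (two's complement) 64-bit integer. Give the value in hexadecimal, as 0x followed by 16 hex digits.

0x63CB839067F90ABD

Little-endian: lowest address holds the least-significant byte.
Reassemble most-significant byte first: 63 CB 83 90 67 F9 0A BD → 0x63CB839067F90ABD.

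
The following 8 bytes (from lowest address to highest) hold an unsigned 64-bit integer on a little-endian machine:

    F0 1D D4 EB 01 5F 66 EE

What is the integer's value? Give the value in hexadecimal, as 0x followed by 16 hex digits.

0xEE665F01EBD41DF0

Little-endian: lowest address holds the least-significant byte.
Reassemble most-significant byte first: EE 66 5F 01 EB D4 1D F0 → 0xEE665F01EBD41DF0.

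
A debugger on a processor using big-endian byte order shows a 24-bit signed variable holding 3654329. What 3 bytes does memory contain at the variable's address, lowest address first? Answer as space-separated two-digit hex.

3654329 in hexadecimal, padded to 24 bits, is 0x37C2B9.
Split into bytes (most-significant first): 37 C2 B9.
Big-endian stores the most-significant byte at the lowest address.
So the memory order matches the most-significant-first order: 37 C2 B9.

37 C2 B9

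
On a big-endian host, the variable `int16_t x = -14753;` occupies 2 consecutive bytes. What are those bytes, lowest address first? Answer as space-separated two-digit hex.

C6 5F

Two's complement of -14753 in 16 bits: 14753 = 0x39A1; invert → 0xC65E; add 1 → 0xC65F.
Split into bytes (most-significant first): C6 5F.
In big-endian order the high byte comes first in memory.
So the memory order matches the most-significant-first order: C6 5F.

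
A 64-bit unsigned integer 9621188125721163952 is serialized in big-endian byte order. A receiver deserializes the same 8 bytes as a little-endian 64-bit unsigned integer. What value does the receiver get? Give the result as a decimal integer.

12752171071777768837

9621188125721163952 in 64-bit hexadecimal is 0x858553A006D0F8B0.
Stored big-endian, the bytes at ascending addresses are 85 85 53 A0 06 D0 F8 B0.
Read back as little-endian, the first byte is least significant, giving 0xB0F8D006A0538585.
0xB0F8D006A0538585 = 12752171071777768837.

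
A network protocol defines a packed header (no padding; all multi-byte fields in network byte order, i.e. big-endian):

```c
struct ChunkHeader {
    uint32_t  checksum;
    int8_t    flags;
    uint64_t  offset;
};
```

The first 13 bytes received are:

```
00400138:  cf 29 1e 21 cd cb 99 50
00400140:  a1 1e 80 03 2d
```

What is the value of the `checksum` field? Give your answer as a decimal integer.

`checksum` is the first field, at byte offset 0, occupying 4 bytes.
Bytes at offsets 0..3: CF 29 1E 21.
Big-endian stores the most-significant byte at the lowest address.
The bytes are already most-significant first: 0xCF291E21.
0xCF291E21 = 3475578401.

3475578401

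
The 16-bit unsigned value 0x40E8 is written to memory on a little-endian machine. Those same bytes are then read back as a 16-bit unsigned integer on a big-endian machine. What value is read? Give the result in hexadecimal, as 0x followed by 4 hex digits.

0xE840

Stored little-endian, the bytes at ascending addresses are E8 40.
Read back as big-endian, the last byte is least significant, giving 0xE840.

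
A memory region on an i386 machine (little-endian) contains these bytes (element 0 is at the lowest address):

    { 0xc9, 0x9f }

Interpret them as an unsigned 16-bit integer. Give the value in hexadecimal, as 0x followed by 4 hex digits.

0x9FC9

In little-endian order the low byte comes first in memory.
Reassemble most-significant byte first: 9F C9 → 0x9FC9.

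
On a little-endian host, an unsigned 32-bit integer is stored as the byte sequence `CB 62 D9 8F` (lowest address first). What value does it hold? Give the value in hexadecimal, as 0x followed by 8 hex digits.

Little-endian: lowest address holds the least-significant byte.
Reassemble most-significant byte first: 8F D9 62 CB → 0x8FD962CB.

0x8FD962CB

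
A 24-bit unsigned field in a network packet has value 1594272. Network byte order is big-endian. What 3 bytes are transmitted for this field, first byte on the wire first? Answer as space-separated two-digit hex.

18 53 A0

1594272 in hexadecimal, padded to 24 bits, is 0x1853A0.
Split into bytes (most-significant first): 18 53 A0.
Big-endian: lowest address holds the most-significant byte.
So the memory order matches the most-significant-first order: 18 53 A0.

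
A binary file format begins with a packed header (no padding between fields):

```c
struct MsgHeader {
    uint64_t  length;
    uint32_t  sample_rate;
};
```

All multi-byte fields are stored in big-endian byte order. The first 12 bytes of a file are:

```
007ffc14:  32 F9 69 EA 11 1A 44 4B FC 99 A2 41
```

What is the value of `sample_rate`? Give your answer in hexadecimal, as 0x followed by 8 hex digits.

`sample_rate` follows `length` (8 bytes), so it starts at byte offset 8 and occupies 4 bytes.
Bytes at offsets 8..11: FC 99 A2 41.
Big-endian stores the most-significant byte at the lowest address.
The bytes are already most-significant first: 0xFC99A241.

0xFC99A241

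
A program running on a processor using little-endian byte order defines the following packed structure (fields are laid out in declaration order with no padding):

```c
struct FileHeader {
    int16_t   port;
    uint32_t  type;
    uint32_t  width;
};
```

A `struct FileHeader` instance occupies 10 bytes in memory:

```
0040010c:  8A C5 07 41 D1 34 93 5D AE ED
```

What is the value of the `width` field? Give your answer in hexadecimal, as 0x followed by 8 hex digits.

0xEDAE5D93

`width` follows `port` (2 B), `type` (4 B), so it starts at offset 2 + 4 = 6 and occupies 4 bytes.
Bytes at offsets 6..9: 93 5D AE ED.
Little-endian stores the least-significant byte at the lowest address.
Reassemble most-significant byte first: ED AE 5D 93 → 0xEDAE5D93.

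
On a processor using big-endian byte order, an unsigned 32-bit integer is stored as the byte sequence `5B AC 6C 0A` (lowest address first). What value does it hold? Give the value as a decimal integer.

1538026506

Big-endian: lowest address holds the most-significant byte.
The bytes are already most-significant first: 0x5BAC6C0A.
0x5BAC6C0A = 1538026506.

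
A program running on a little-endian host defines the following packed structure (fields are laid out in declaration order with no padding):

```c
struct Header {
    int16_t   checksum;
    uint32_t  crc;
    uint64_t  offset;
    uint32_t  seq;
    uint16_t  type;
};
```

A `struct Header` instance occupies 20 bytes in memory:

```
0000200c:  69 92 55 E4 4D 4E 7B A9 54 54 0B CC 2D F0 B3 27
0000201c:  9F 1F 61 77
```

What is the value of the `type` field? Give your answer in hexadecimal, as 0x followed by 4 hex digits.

`type` follows `checksum` (2 B), `crc` (4 B), `offset` (8 B), `seq` (4 B), so it starts at offset 2 + 4 + 8 + 4 = 18 and occupies 2 bytes.
Bytes at offsets 18..19: 61 77.
Little-endian: lowest address holds the least-significant byte.
Reassemble most-significant byte first: 77 61 → 0x7761.

0x7761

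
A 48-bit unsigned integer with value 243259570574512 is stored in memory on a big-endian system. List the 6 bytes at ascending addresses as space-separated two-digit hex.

DD 3E 48 4A D4 B0

243259570574512 in hexadecimal, padded to 48 bits, is 0xDD3E484AD4B0.
Split into bytes (most-significant first): DD 3E 48 4A D4 B0.
In big-endian order the high byte comes first in memory.
So the memory order matches the most-significant-first order: DD 3E 48 4A D4 B0.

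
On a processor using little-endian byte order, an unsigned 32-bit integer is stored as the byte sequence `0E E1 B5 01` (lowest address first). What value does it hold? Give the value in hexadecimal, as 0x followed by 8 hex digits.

0x01B5E10E

Little-endian stores the least-significant byte at the lowest address.
Reassemble most-significant byte first: 01 B5 E1 0E → 0x01B5E10E.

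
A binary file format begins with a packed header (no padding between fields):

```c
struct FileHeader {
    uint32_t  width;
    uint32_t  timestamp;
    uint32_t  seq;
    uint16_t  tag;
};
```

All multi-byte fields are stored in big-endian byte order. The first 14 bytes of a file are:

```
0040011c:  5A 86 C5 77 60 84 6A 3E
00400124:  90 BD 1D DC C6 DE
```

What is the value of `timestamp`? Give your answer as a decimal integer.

1619290686

`timestamp` follows `width` (4 bytes), so it starts at byte offset 4 and occupies 4 bytes.
Bytes at offsets 4..7: 60 84 6A 3E.
In big-endian order the high byte comes first in memory.
The bytes are already most-significant first: 0x60846A3E.
0x60846A3E = 1619290686.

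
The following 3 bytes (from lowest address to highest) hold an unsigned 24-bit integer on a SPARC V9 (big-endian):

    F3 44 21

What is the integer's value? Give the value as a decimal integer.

Big-endian stores the most-significant byte at the lowest address.
The bytes are already most-significant first: 0xF34421.
0xF34421 = 15942689.

15942689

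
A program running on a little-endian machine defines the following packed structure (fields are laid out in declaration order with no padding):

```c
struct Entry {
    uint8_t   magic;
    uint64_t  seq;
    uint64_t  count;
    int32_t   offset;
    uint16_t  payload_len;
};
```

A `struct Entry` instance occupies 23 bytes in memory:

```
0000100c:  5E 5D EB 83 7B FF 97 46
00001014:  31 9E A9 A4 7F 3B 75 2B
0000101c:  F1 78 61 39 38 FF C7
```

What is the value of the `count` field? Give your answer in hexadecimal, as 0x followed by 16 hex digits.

`count` follows `magic` (1 B), `seq` (8 B), so it starts at offset 1 + 8 = 9 and occupies 8 bytes.
Bytes at offsets 9..16: 9E A9 A4 7F 3B 75 2B F1.
Little-endian stores the least-significant byte at the lowest address.
Reassemble most-significant byte first: F1 2B 75 3B 7F A4 A9 9E → 0xF12B753B7FA4A99E.

0xF12B753B7FA4A99E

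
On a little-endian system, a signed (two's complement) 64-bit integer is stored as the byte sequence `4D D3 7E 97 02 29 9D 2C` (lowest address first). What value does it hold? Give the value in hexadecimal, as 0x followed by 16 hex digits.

Little-endian stores the least-significant byte at the lowest address.
Reassemble most-significant byte first: 2C 9D 29 02 97 7E D3 4D → 0x2C9D2902977ED34D.

0x2C9D2902977ED34D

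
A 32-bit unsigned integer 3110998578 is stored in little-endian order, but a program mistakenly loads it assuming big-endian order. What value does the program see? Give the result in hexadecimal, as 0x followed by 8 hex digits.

0x32126EB9

3110998578 in 32-bit hexadecimal is 0xB96E1232.
Stored little-endian, the bytes at ascending addresses are 32 12 6E B9.
Read back as big-endian, the last byte is least significant, giving 0x32126EB9.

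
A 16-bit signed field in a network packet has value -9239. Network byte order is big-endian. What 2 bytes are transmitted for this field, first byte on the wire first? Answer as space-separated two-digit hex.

DB E9

Two's complement of -9239 in 16 bits: 9239 = 0x2417; invert → 0xDBE8; add 1 → 0xDBE9.
Split into bytes (most-significant first): DB E9.
In big-endian order the high byte comes first in memory.
So the memory order matches the most-significant-first order: DB E9.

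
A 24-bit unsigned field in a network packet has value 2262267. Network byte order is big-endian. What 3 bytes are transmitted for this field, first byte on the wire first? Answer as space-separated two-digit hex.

22 84 FB

2262267 in hexadecimal, padded to 24 bits, is 0x2284FB.
Split into bytes (most-significant first): 22 84 FB.
In big-endian order the high byte comes first in memory.
So the memory order matches the most-significant-first order: 22 84 FB.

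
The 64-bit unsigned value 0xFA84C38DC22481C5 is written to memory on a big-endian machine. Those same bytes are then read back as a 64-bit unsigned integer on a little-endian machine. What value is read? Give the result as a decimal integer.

Stored big-endian, the bytes at ascending addresses are FA 84 C3 8D C2 24 81 C5.
Read back as little-endian, the first byte is least significant, giving 0xC58124C28DC384FA.
0xC58124C28DC384FA = 14231696715488134394.

14231696715488134394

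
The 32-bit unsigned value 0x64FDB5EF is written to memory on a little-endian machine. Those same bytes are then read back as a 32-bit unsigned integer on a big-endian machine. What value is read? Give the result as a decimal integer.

Stored little-endian, the bytes at ascending addresses are EF B5 FD 64.
Read back as big-endian, the last byte is least significant, giving 0xEFB5FD64.
0xEFB5FD64 = 4021681508.

4021681508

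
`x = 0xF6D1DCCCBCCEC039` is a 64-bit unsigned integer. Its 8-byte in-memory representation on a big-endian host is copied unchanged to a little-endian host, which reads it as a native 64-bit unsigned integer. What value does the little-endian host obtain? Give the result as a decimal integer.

Stored big-endian, the bytes at ascending addresses are F6 D1 DC CC BC CE C0 39.
Read back as little-endian, the first byte is least significant, giving 0x39C0CEBCCCDCD1F6.
0x39C0CEBCCCDCD1F6 = 4161553365976535542.

4161553365976535542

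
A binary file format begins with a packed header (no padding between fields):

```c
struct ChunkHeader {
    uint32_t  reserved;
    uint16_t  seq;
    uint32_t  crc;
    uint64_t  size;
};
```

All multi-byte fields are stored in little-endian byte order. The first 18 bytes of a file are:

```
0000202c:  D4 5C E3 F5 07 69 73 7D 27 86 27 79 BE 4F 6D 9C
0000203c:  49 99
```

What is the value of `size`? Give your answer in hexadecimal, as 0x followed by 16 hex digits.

`size` follows `reserved` (4 B), `seq` (2 B), `crc` (4 B), so it starts at offset 4 + 2 + 4 = 10 and occupies 8 bytes.
Bytes at offsets 10..17: 27 79 BE 4F 6D 9C 49 99.
Little-endian stores the least-significant byte at the lowest address.
Reassemble most-significant byte first: 99 49 9C 6D 4F BE 79 27 → 0x99499C6D4FBE7927.

0x99499C6D4FBE7927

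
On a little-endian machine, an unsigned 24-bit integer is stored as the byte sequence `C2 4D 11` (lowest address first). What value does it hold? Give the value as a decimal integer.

1134018

In little-endian order the low byte comes first in memory.
Reassemble most-significant byte first: 11 4D C2 → 0x114DC2.
0x114DC2 = 1134018.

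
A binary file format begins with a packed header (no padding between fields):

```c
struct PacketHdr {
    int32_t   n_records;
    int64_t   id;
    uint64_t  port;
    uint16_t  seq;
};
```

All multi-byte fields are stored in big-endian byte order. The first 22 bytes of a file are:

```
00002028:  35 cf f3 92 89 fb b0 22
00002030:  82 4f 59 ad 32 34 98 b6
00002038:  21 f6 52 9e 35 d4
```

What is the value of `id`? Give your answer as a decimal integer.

-8504009809097434707

`id` follows `n_records` (4 bytes), so it starts at byte offset 4 and occupies 8 bytes.
Bytes at offsets 4..11: 89 FB B0 22 82 4F 59 AD.
In big-endian order the high byte comes first in memory.
The bytes are already most-significant first: 0x89FBB022824F59AD.
Top bit is set, so as a signed 64-bit value this is 0x89FBB022824F59AD − 2^64 = -8504009809097434707.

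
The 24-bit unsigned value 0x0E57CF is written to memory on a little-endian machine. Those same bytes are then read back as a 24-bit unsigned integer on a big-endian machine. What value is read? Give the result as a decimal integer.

Stored little-endian, the bytes at ascending addresses are CF 57 0E.
Read back as big-endian, the last byte is least significant, giving 0xCF570E.
0xCF570E = 13588238.

13588238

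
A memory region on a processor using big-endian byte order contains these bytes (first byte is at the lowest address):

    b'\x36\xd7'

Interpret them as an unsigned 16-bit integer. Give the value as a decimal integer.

14039

Big-endian stores the most-significant byte at the lowest address.
The bytes are already most-significant first: 0x36D7.
0x36D7 = 14039.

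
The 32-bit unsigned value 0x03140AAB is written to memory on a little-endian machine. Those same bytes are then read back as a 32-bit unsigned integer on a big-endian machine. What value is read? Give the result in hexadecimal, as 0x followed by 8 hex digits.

Stored little-endian, the bytes at ascending addresses are AB 0A 14 03.
Read back as big-endian, the last byte is least significant, giving 0xAB0A1403.

0xAB0A1403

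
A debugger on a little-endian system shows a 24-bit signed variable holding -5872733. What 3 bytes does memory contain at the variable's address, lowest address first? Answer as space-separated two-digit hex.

A3 63 A6

Two's complement of -5872733 in 24 bits: 5872733 = 0x599C5D; invert → 0xA663A2; add 1 → 0xA663A3.
Split into bytes (most-significant first): A6 63 A3.
Little-endian: lowest address holds the least-significant byte.
So at ascending addresses the bytes are A3 63 A6.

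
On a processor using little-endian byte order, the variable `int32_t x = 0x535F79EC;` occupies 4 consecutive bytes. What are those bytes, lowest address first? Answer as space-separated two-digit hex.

Split into bytes (most-significant first): 53 5F 79 EC.
Little-endian stores the least-significant byte at the lowest address.
So at ascending addresses the bytes are EC 79 5F 53.

EC 79 5F 53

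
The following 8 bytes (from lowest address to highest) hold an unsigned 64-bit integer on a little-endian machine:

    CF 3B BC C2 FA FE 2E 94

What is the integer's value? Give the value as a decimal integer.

10677752119504419791

Little-endian: lowest address holds the least-significant byte.
Reassemble most-significant byte first: 94 2E FE FA C2 BC 3B CF → 0x942EFEFAC2BC3BCF.
0x942EFEFAC2BC3BCF = 10677752119504419791.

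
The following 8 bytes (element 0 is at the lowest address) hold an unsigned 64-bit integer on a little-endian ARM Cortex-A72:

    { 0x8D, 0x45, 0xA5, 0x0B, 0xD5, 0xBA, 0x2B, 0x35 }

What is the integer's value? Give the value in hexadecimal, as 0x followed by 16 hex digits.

0x352BBAD50BA5458D

Little-endian: lowest address holds the least-significant byte.
Reassemble most-significant byte first: 35 2B BA D5 0B A5 45 8D → 0x352BBAD50BA5458D.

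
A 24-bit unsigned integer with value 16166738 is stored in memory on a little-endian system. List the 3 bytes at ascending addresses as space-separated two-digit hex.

16166738 in hexadecimal, padded to 24 bits, is 0xF6AF52.
Split into bytes (most-significant first): F6 AF 52.
Little-endian stores the least-significant byte at the lowest address.
So at ascending addresses the bytes are 52 AF F6.

52 AF F6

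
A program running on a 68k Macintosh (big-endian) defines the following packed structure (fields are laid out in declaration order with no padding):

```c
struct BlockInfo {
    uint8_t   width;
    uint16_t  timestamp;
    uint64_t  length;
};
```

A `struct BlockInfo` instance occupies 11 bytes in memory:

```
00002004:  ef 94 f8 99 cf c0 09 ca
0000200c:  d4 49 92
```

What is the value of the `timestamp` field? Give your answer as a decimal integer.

38136

`timestamp` follows `width` (1 byte), so it starts at byte offset 1 and occupies 2 bytes.
Bytes at offsets 1..2: 94 F8.
In big-endian order the high byte comes first in memory.
The bytes are already most-significant first: 0x94F8.
0x94F8 = 38136.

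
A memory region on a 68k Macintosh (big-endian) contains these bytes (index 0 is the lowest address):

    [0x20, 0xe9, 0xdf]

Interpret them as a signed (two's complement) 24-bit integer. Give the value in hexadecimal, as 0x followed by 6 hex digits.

In big-endian order the high byte comes first in memory.
The bytes are already most-significant first: 0x20E9DF.

0x20E9DF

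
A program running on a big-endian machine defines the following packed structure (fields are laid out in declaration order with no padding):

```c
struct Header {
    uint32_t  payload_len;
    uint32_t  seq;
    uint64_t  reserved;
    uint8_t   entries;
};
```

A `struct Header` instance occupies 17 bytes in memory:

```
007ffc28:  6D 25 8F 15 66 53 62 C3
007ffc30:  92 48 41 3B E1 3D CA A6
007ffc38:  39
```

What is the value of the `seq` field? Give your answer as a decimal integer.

1716740803

`seq` follows `payload_len` (4 bytes), so it starts at byte offset 4 and occupies 4 bytes.
Bytes at offsets 4..7: 66 53 62 C3.
Big-endian: lowest address holds the most-significant byte.
The bytes are already most-significant first: 0x665362C3.
0x665362C3 = 1716740803.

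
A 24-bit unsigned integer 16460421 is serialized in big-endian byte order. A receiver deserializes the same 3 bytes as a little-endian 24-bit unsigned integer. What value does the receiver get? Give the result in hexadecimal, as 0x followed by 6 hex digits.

0x852AFB

16460421 in 24-bit hexadecimal is 0xFB2A85.
Stored big-endian, the bytes at ascending addresses are FB 2A 85.
Read back as little-endian, the first byte is least significant, giving 0x852AFB.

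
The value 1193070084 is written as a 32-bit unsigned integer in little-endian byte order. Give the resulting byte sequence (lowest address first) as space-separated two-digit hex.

04 CE 1C 47

1193070084 in hexadecimal, padded to 32 bits, is 0x471CCE04.
Split into bytes (most-significant first): 47 1C CE 04.
In little-endian order the low byte comes first in memory.
So at ascending addresses the bytes are 04 CE 1C 47.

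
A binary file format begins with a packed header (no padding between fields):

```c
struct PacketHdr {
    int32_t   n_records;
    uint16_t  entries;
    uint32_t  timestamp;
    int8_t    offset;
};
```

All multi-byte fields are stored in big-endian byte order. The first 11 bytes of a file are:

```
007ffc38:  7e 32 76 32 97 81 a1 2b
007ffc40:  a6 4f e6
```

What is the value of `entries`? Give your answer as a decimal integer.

`entries` follows `n_records` (4 bytes), so it starts at byte offset 4 and occupies 2 bytes.
Bytes at offsets 4..5: 97 81.
Big-endian stores the most-significant byte at the lowest address.
The bytes are already most-significant first: 0x9781.
0x9781 = 38785.

38785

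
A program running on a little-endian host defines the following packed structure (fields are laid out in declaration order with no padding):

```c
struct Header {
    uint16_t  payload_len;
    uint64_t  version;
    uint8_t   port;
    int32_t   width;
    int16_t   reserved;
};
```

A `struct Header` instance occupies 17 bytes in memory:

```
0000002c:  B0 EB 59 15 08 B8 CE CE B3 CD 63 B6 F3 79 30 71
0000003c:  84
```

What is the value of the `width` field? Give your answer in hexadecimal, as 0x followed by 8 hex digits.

`width` follows `payload_len` (2 B), `version` (8 B), `port` (1 B), so it starts at offset 2 + 8 + 1 = 11 and occupies 4 bytes.
Bytes at offsets 11..14: B6 F3 79 30.
In little-endian order the low byte comes first in memory.
Reassemble most-significant byte first: 30 79 F3 B6 → 0x3079F3B6.

0x3079F3B6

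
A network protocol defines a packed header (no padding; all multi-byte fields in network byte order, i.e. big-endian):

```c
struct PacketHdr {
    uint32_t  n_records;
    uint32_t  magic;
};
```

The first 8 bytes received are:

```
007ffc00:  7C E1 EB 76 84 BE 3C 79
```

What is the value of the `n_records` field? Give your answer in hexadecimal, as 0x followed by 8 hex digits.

`n_records` is the first field, at byte offset 0, occupying 4 bytes.
Bytes at offsets 0..3: 7C E1 EB 76.
Big-endian stores the most-significant byte at the lowest address.
The bytes are already most-significant first: 0x7CE1EB76.

0x7CE1EB76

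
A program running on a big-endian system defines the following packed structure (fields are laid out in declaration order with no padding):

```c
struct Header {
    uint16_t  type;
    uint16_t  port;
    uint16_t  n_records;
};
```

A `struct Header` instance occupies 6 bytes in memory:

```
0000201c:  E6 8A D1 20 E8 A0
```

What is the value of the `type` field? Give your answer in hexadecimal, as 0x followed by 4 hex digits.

`type` is the first field, at byte offset 0, occupying 2 bytes.
Bytes at offsets 0..1: E6 8A.
Big-endian stores the most-significant byte at the lowest address.
The bytes are already most-significant first: 0xE68A.

0xE68A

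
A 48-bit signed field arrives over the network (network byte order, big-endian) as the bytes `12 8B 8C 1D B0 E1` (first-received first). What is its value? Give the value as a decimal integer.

Big-endian: lowest address holds the most-significant byte.
The bytes are already most-significant first: 0x128B8C1DB0E1.
0x128B8C1DB0E1 = 20390560510177.

20390560510177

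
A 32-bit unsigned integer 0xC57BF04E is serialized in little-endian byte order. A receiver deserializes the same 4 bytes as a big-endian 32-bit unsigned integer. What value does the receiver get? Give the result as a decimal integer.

1324383173

Stored little-endian, the bytes at ascending addresses are 4E F0 7B C5.
Read back as big-endian, the last byte is least significant, giving 0x4EF07BC5.
0x4EF07BC5 = 1324383173.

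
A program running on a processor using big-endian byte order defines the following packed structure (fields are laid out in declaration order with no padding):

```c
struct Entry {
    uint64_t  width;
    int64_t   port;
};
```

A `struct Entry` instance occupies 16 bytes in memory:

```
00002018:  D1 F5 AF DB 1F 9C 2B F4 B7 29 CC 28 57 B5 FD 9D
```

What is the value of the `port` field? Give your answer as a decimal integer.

`port` follows `width` (8 bytes), so it starts at byte offset 8 and occupies 8 bytes.
Bytes at offsets 8..15: B7 29 CC 28 57 B5 FD 9D.
Big-endian stores the most-significant byte at the lowest address.
The bytes are already most-significant first: 0xB729CC2857B5FD9D.
Top bit is set, so as a signed 64-bit value this is 0xB729CC2857B5FD9D − 2^64 = -5248439417081299555.

-5248439417081299555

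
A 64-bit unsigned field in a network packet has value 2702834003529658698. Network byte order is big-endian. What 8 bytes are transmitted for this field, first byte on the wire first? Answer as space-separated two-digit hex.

25 82 65 34 BB 3B 71 4A

2702834003529658698 in hexadecimal, padded to 64 bits, is 0x25826534BB3B714A.
Split into bytes (most-significant first): 25 82 65 34 BB 3B 71 4A.
In big-endian order the high byte comes first in memory.
So the memory order matches the most-significant-first order: 25 82 65 34 BB 3B 71 4A.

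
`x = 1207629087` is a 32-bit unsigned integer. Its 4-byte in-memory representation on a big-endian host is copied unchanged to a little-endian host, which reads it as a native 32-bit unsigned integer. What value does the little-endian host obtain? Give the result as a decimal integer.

1207629087 in 32-bit hexadecimal is 0x47FAF51F.
Stored big-endian, the bytes at ascending addresses are 47 FA F5 1F.
Read back as little-endian, the first byte is least significant, giving 0x1FF5FA47.
0x1FF5FA47 = 536214087.

536214087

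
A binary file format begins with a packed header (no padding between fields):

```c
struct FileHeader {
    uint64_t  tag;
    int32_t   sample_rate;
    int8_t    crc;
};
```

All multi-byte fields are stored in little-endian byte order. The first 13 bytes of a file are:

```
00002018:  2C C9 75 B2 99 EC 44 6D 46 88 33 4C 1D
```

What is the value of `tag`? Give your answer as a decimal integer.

7873678193418684716

`tag` is the first field, at byte offset 0, occupying 8 bytes.
Bytes at offsets 0..7: 2C C9 75 B2 99 EC 44 6D.
In little-endian order the low byte comes first in memory.
Reassemble most-significant byte first: 6D 44 EC 99 B2 75 C9 2C → 0x6D44EC99B275C92C.
0x6D44EC99B275C92C = 7873678193418684716.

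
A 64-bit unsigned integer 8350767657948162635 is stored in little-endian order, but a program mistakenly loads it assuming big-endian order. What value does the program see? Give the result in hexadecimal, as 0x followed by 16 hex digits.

0x4B2AD2CDF0E2E373

8350767657948162635 in 64-bit hexadecimal is 0x73E3E2F0CDD22A4B.
Stored little-endian, the bytes at ascending addresses are 4B 2A D2 CD F0 E2 E3 73.
Read back as big-endian, the last byte is least significant, giving 0x4B2AD2CDF0E2E373.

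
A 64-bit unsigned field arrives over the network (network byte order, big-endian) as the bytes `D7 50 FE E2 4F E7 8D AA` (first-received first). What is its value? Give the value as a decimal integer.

Big-endian stores the most-significant byte at the lowest address.
The bytes are already most-significant first: 0xD750FEE24FE78DAA.
0xD750FEE24FE78DAA = 15515180964247997866.

15515180964247997866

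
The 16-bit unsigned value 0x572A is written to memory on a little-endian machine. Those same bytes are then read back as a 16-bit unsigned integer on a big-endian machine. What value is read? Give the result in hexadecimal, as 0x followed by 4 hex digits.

Stored little-endian, the bytes at ascending addresses are 2A 57.
Read back as big-endian, the last byte is least significant, giving 0x2A57.

0x2A57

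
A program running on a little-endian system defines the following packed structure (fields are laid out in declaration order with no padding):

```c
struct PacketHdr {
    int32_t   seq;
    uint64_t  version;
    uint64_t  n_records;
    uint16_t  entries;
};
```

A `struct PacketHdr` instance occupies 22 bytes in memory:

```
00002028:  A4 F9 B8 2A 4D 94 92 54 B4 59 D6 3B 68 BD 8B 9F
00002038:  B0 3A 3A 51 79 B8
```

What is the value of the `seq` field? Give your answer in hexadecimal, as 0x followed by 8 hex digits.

0x2AB8F9A4

`seq` is the first field, at byte offset 0, occupying 4 bytes.
Bytes at offsets 0..3: A4 F9 B8 2A.
In little-endian order the low byte comes first in memory.
Reassemble most-significant byte first: 2A B8 F9 A4 → 0x2AB8F9A4.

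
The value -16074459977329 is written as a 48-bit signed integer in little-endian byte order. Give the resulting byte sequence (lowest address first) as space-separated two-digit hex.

Two's complement of -16074459977329 in 48 bits: 16074459977329 = 0x0E9EA07A1671; invert → 0xF1615F85E98E; add 1 → 0xF1615F85E98F.
Split into bytes (most-significant first): F1 61 5F 85 E9 8F.
In little-endian order the low byte comes first in memory.
So at ascending addresses the bytes are 8F E9 85 5F 61 F1.

8F E9 85 5F 61 F1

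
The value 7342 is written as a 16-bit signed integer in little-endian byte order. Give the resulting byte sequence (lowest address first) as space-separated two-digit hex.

7342 in hexadecimal, padded to 16 bits, is 0x1CAE.
Split into bytes (most-significant first): 1C AE.
In little-endian order the low byte comes first in memory.
So at ascending addresses the bytes are AE 1C.

AE 1C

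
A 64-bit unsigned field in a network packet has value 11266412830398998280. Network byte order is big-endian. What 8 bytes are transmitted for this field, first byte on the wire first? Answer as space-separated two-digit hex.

9C 5A 56 C6 F8 D5 E7 08

11266412830398998280 in hexadecimal, padded to 64 bits, is 0x9C5A56C6F8D5E708.
Split into bytes (most-significant first): 9C 5A 56 C6 F8 D5 E7 08.
Big-endian: lowest address holds the most-significant byte.
So the memory order matches the most-significant-first order: 9C 5A 56 C6 F8 D5 E7 08.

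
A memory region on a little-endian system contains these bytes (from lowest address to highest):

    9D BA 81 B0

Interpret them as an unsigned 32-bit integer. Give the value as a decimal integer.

In little-endian order the low byte comes first in memory.
Reassemble most-significant byte first: B0 81 BA 9D → 0xB081BA9D.
0xB081BA9D = 2961291933.

2961291933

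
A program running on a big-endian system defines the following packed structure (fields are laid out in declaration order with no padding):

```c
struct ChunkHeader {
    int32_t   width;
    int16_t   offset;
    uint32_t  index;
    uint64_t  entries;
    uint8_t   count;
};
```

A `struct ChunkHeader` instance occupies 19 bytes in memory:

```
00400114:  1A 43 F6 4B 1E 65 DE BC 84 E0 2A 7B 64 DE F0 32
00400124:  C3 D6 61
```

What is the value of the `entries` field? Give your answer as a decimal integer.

`entries` follows `width` (4 B), `offset` (2 B), `index` (4 B), so it starts at offset 4 + 2 + 4 = 10 and occupies 8 bytes.
Bytes at offsets 10..17: 2A 7B 64 DE F0 32 C3 D6.
Big-endian stores the most-significant byte at the lowest address.
The bytes are already most-significant first: 0x2A7B64DEF032C3D6.
0x2A7B64DEF032C3D6 = 3061151280403760086.

3061151280403760086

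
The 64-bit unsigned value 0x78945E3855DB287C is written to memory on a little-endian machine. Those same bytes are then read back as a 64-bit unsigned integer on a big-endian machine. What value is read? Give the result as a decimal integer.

Stored little-endian, the bytes at ascending addresses are 7C 28 DB 55 38 5E 94 78.
Read back as big-endian, the last byte is least significant, giving 0x7C28DB55385E9478.
0x7C28DB55385E9478 = 8946641818835915896.

8946641818835915896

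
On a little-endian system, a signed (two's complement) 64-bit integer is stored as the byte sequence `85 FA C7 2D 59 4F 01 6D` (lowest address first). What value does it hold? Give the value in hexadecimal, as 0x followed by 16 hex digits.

0x6D014F592DC7FA85

In little-endian order the low byte comes first in memory.
Reassemble most-significant byte first: 6D 01 4F 59 2D C7 FA 85 → 0x6D014F592DC7FA85.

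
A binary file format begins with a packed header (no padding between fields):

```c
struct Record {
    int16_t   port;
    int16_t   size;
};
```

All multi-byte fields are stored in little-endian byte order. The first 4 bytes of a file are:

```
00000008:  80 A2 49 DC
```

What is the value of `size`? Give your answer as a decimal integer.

-9143

`size` follows `port` (2 bytes), so it starts at byte offset 2 and occupies 2 bytes.
Bytes at offsets 2..3: 49 DC.
Little-endian stores the least-significant byte at the lowest address.
Reassemble most-significant byte first: DC 49 → 0xDC49.
Top bit is set, so as a signed 16-bit value this is 0xDC49 − 2^16 = -9143.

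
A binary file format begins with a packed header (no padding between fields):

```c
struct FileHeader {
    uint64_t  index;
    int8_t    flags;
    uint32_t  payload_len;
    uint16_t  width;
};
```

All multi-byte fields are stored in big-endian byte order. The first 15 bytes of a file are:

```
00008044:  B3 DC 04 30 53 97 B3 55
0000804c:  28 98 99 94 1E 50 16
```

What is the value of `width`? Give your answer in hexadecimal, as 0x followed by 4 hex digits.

`width` follows `index` (8 B), `flags` (1 B), `payload_len` (4 B), so it starts at offset 8 + 1 + 4 = 13 and occupies 2 bytes.
Bytes at offsets 13..14: 50 16.
In big-endian order the high byte comes first in memory.
The bytes are already most-significant first: 0x5016.

0x5016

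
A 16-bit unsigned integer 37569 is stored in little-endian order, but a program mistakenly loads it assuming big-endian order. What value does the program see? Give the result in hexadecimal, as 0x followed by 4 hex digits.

37569 in 16-bit hexadecimal is 0x92C1.
Stored little-endian, the bytes at ascending addresses are C1 92.
Read back as big-endian, the last byte is least significant, giving 0xC192.

0xC192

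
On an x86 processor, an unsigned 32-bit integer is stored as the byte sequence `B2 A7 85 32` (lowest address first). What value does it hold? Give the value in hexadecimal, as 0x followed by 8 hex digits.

0x3285A7B2

In little-endian order the low byte comes first in memory.
Reassemble most-significant byte first: 32 85 A7 B2 → 0x3285A7B2.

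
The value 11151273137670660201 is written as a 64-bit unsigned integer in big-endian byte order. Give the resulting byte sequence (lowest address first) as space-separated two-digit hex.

9A C1 47 D6 34 37 20 69

11151273137670660201 in hexadecimal, padded to 64 bits, is 0x9AC147D634372069.
Split into bytes (most-significant first): 9A C1 47 D6 34 37 20 69.
Big-endian stores the most-significant byte at the lowest address.
So the memory order matches the most-significant-first order: 9A C1 47 D6 34 37 20 69.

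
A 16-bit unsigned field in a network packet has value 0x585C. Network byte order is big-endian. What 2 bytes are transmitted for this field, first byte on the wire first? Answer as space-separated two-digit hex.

Split into bytes (most-significant first): 58 5C.
Big-endian: lowest address holds the most-significant byte.
So the memory order matches the most-significant-first order: 58 5C.

58 5C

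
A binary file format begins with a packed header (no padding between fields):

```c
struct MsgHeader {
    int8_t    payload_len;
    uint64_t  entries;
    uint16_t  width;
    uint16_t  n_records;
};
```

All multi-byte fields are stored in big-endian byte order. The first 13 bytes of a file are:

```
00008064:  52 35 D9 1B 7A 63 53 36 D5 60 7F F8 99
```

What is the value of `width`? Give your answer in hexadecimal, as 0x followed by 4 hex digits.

`width` follows `payload_len` (1 B), `entries` (8 B), so it starts at offset 1 + 8 = 9 and occupies 2 bytes.
Bytes at offsets 9..10: 60 7F.
In big-endian order the high byte comes first in memory.
The bytes are already most-significant first: 0x607F.

0x607F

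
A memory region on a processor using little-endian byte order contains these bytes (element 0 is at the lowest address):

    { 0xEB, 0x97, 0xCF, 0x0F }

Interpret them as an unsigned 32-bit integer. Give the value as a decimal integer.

265263083

Little-endian: lowest address holds the least-significant byte.
Reassemble most-significant byte first: 0F CF 97 EB → 0x0FCF97EB.
0x0FCF97EB = 265263083.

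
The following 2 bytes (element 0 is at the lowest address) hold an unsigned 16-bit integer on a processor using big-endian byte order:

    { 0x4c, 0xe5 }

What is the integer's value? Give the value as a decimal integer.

19685

In big-endian order the high byte comes first in memory.
The bytes are already most-significant first: 0x4CE5.
0x4CE5 = 19685.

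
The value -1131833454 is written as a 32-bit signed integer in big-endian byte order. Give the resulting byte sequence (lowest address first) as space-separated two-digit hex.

Two's complement of -1131833454 in 32 bits: 1131833454 = 0x4376686E; invert → 0xBC899791; add 1 → 0xBC899792.
Split into bytes (most-significant first): BC 89 97 92.
Big-endian: lowest address holds the most-significant byte.
So the memory order matches the most-significant-first order: BC 89 97 92.

BC 89 97 92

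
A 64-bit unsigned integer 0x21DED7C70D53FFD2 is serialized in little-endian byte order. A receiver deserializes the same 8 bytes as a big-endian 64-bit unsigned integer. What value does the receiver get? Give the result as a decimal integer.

15203962185678577185

Stored little-endian, the bytes at ascending addresses are D2 FF 53 0D C7 D7 DE 21.
Read back as big-endian, the last byte is least significant, giving 0xD2FF530DC7D7DE21.
0xD2FF530DC7D7DE21 = 15203962185678577185.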